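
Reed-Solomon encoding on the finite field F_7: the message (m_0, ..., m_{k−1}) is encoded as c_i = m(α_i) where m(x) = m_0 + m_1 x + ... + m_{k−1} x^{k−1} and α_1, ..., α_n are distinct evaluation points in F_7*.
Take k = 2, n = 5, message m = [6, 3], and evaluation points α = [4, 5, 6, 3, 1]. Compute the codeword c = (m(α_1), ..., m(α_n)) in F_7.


c = [4, 0, 3, 1, 2]

Message polynomial: m(x) = 6 + 3·x (mod 7).
For each evaluation point α_i, compute m(α_i) mod 7:
  α_1 = 4: Horner steps 3 → 4, so m(4) = 4.
  α_2 = 5: Horner steps 3 → 0, so m(5) = 0.
  α_3 = 6: Horner steps 3 → 3, so m(6) = 3.
  α_4 = 3: Horner steps 3 → 1, so m(3) = 1.
  α_5 = 1: Horner steps 3 → 2, so m(1) = 2.
Codeword c = [4, 0, 3, 1, 2] ∈ F_7^5.


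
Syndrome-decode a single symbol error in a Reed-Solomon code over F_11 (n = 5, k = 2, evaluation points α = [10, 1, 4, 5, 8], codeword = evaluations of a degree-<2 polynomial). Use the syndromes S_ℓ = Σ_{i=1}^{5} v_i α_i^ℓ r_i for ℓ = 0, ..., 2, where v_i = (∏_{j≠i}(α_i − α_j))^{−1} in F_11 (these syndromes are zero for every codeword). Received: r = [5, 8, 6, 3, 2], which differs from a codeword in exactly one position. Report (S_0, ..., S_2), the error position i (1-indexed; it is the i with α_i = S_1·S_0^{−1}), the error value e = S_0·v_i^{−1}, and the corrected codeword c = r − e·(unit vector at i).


S = (2, 8, 10), error at position 3, error magnitude e = 10, c = [5, 8, 7, 3, 2].

Step 1: column multipliers v_i = (∏_{j≠i}(α_i − α_j))^{−1} mod 11.
  i = 1 (α = 10): (10−1)(10−4)(10−5)(10−8) = 9·6·5·2 = 540 ≡ 1, so v_1 = 1^{−1} = 1 (mod 11).
  i = 2 (α = 1): (1−10)(1−4)(1−5)(1−8) = (−9)·(−3)·(−4)·(−7) = 756 ≡ 8, so v_2 = 8^{−1} = 7 (mod 11).
  i = 3 (α = 4): (4−10)(4−1)(4−5)(4−8) = (−6)·3·(−1)·(−4) = −72 ≡ 5, so v_3 = 5^{−1} = 9 (mod 11).
  i = 4 (α = 5): (5−10)(5−1)(5−4)(5−8) = (−5)·4·1·(−3) = 60 ≡ 5, so v_4 = 5^{−1} = 9 (mod 11).
  i = 5 (α = 8): (8−10)(8−1)(8−4)(8−5) = (−2)·7·4·3 = −168 ≡ 8, so v_5 = 8^{−1} = 7 (mod 11).
  v = [1, 7, 9, 9, 7].
Step 2: syndromes of r = [5, 8, 6, 3, 2] (all sums mod 11).
  S_0 = Σ v_i r_i = 1·5 + 7·8 + 9·6 + 9·3 + 7·2 = 156 ≡ 2.
  S_1 = Σ v_i α_i r_i = 1·10·5 + 7·1·8 + 9·4·6 + 9·5·3 + 7·8·2 = 569 ≡ 8.
  α_i^2 mod 11 = [1, 1, 5, 3, 9].
  S_2 = Σ v_i α_i^2 r_i = 1·1·5 + 7·1·8 + 9·5·6 + 9·3·3 + 7·9·2 = 538 ≡ 10.
  S = (2, 8, 10) ≠ 0, so r is not a codeword (an error is present).
Step 3: locate the error. For a single error e at position i, S_ℓ = v_i·e·α_i^ℓ, so α_err = S_1/S_0.
  S_0^{−1} = 2^{−1} = 6 (mod 11), so α_err = 8·6 = 48 ≡ 4 = α_3. Error position i = 3.
  Consistency check: S_2/S_1 = 10·7 = 70 ≡ 4 = α_err ✓ (single-error assumption holds).
Step 4: error magnitude e = S_0/v_3 = S_0·∏_{j≠3}(α_3 − α_j) = 2·5 = 10 ≡ 10 (mod 11).
Step 5: correct position 3: c_3 = r_3 − e = 6 − 10 ≡ 7 (mod 11). Hence c = [5, 8, 7, 3, 2].
  Check: interpolating c through the α_i gives m(x) = 1 + 7·x (degree < 2) with m(α_i) = c_i for every i, so c is indeed a codeword.


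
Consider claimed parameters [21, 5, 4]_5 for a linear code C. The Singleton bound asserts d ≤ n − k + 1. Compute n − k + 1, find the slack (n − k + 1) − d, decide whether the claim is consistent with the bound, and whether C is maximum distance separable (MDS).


Singleton RHS = n − k + 1 = 17, slack = 13, bound satisfied, not MDS.

Singleton bound: d ≤ n − k + 1.
Here n = 21, k = 5, so n − k + 1 = 17.
Given d = 4, check d ≤ 17: YES.
Slack = (n − k + 1) − d = 13.
The code is NOT MDS (slack = 13 > 0).
Description: the claimed parameters are [21, 5, 4]_5; such a code would be non-MDS.


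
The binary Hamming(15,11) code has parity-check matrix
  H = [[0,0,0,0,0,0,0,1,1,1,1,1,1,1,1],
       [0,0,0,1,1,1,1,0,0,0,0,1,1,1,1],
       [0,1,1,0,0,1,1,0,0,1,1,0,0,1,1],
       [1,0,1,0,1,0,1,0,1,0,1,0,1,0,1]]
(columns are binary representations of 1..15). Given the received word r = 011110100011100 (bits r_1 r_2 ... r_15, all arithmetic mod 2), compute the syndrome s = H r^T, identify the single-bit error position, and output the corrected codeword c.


s = (1, 1, 0, 1)^T, error position = 13, corrected codeword c = 011110100011000

Compute s = H r^T mod 2 one row at a time:
  s_1 = 0 + 0 + 0 + 1 + 1 + 1 + 0 + 0 = 3 ≡ 1 (mod 2).
  s_2 = 1 + 1 + 0 + 1 + 1 + 1 + 0 + 0 = 5 ≡ 1 (mod 2).
  s_3 = 1 + 1 + 0 + 1 + 0 + 1 + 0 + 0 = 4 ≡ 0 (mod 2).
  s_4 = 0 + 1 + 1 + 1 + 0 + 1 + 1 + 0 = 5 ≡ 1 (mod 2).
s = (1, 1, 0, 1)^T — this equals column 13 of H (binary 1101), so error is at position 13.
Correct: flip bit 13 of r = 011110100011100 to get c = 011110100011000.


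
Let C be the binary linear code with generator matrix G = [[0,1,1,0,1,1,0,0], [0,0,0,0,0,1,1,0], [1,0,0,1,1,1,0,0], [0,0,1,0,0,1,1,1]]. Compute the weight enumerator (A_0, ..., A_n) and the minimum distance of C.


Weight distribution: A_0 = 1, A_2 = 2, A_4 = 9, A_6 = 4. Minimum distance d = 2.

Enumerate all 2^4 = 16 messages m ∈ F_2^4.
For each, compute codeword c = mG in F_2^8, then tally its weight.
  m = 0000 → c = 00000000, weight = 0.
  m = 1000 → c = 01101100, weight = 4.
  m = 0100 → c = 00000110, weight = 2.
  m = 1100 → c = 01101010, weight = 4.
  m = 0010 → c = 10011100, weight = 4.
  m = 1010 → c = 11110000, weight = 4.
  m = 0110 → c = 10011010, weight = 4.
  m = 1110 → c = 11110110, weight = 6.
  m = 0001 → c = 00100111, weight = 4.
  m = 1001 → c = 01001011, weight = 4.
  m = 0101 → c = 00100001, weight = 2.
  m = 1101 → c = 01001101, weight = 4.
  m = 0011 → c = 10111011, weight = 6.
  m = 1011 → c = 11010111, weight = 6.
  m = 0111 → c = 10111101, weight = 6.
  m = 1111 → c = 11010001, weight = 4.
Tally weights:
  weight 0: 1 codewords.
  weight 2: 2 codewords.
  weight 4: 9 codewords.
  weight 6: 4 codewords.
Minimum distance d = smallest w > 0 with A_w > 0 = 2.
Sanity: Σ A_w = 16 = 2^4 = 16 ✓.


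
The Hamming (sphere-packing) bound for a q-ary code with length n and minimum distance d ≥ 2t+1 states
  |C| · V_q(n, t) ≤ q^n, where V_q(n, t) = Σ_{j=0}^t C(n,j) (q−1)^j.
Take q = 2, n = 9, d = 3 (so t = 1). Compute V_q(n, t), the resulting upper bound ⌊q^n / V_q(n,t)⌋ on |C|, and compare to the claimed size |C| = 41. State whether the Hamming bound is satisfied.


V_q(n, t) = 10, q^n = 512, Hamming bound = 51, |C| = 41 ≤ bound (satisfied).

Step 1: Compute V_q(n, t) = Σ_{j=0}^1 C(n, j) (q−1)^j.
  j = 0: C(9,0)·(1)^0 = 1·1 = 1.
  j = 1: C(9,1)·(1)^1 = 9·1 = 9.
  V_q(n, t) = 1 + 9 = 10.
Step 2: q^n = 2^9 = 512.
Step 3: Hamming bound ⌊q^n / V_q(n,t)⌋ = ⌊512/10⌋ = 51.
Step 4: Compare |C| = 41 to 51: satisfied.
The claimed |C| lies below the Hamming bound.


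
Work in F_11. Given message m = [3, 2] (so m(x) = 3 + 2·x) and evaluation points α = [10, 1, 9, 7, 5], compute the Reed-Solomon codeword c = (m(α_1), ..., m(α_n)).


c = [1, 5, 10, 6, 2]

Message polynomial: m(x) = 3 + 2·x (mod 11).
For each evaluation point α_i, compute m(α_i) mod 11:
  α_1 = 10: Horner steps 2 → 1, so m(10) = 1.
  α_2 = 1: Horner steps 2 → 5, so m(1) = 5.
  α_3 = 9: Horner steps 2 → 10, so m(9) = 10.
  α_4 = 7: Horner steps 2 → 6, so m(7) = 6.
  α_5 = 5: Horner steps 2 → 2, so m(5) = 2.
Codeword c = [1, 5, 10, 6, 2] ∈ F_11^5.


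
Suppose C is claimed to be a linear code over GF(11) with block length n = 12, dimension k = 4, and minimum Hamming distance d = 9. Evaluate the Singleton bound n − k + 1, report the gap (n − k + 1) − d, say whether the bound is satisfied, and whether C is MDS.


Singleton RHS = n − k + 1 = 9, slack = 0, bound satisfied, MDS.

Singleton bound: d ≤ n − k + 1.
Here n = 12, k = 4, so n − k + 1 = 9.
Given d = 9, check d ≤ 9: YES.
Slack = (n − k + 1) − d = 0.
The code is MDS (slack = 0).
Description: the claimed parameters are [12, 4, 9]_11; such a code would be MDS (meets Singleton bound).


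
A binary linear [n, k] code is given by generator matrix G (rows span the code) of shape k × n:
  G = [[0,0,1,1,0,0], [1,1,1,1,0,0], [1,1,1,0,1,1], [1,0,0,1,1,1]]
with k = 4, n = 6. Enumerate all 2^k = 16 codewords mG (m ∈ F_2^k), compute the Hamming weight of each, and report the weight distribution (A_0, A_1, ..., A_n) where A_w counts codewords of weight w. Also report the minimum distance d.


Weight distribution: A_0 = 1, A_1 = 2, A_2 = 2, A_3 = 4, A_4 = 5, A_5 = 2. Minimum distance d = 1.

Enumerate all 2^4 = 16 messages m ∈ F_2^4.
For each, compute codeword c = mG in F_2^6, then tally its weight.
  m = 0000 → c = 000000, weight = 0.
  m = 1000 → c = 001100, weight = 2.
  m = 0100 → c = 111100, weight = 4.
  m = 1100 → c = 110000, weight = 2.
  m = 0010 → c = 111011, weight = 5.
  m = 1010 → c = 110111, weight = 5.
  m = 0110 → c = 000111, weight = 3.
  m = 1110 → c = 001011, weight = 3.
  m = 0001 → c = 100111, weight = 4.
  m = 1001 → c = 101011, weight = 4.
  m = 0101 → c = 011011, weight = 4.
  m = 1101 → c = 010111, weight = 4.
  m = 0011 → c = 011100, weight = 3.
  m = 1011 → c = 010000, weight = 1.
  m = 0111 → c = 100000, weight = 1.
  m = 1111 → c = 101100, weight = 3.
Tally weights:
  weight 0: 1 codewords.
  weight 1: 2 codewords.
  weight 2: 2 codewords.
  weight 3: 4 codewords.
  weight 4: 5 codewords.
  weight 5: 2 codewords.
Minimum distance d = smallest w > 0 with A_w > 0 = 1.
Sanity: Σ A_w = 16 = 2^4 = 16 ✓.


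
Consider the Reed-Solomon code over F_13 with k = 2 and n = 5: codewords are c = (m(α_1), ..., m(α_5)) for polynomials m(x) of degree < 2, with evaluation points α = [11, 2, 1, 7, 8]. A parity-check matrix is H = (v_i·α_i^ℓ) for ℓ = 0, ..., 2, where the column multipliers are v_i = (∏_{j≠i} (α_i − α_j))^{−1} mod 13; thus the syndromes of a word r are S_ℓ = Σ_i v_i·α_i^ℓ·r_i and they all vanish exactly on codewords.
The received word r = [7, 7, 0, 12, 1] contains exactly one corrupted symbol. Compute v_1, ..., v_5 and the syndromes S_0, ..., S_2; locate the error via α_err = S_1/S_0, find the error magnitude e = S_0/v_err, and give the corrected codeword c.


S = (6, 12, 11), error at position 2, error magnitude e = 5, c = [7, 2, 0, 12, 1].

Step 1: column multipliers v_i = (∏_{j≠i}(α_i − α_j))^{−1} mod 13.
  i = 1 (α = 11): (11−2)(11−1)(11−7)(11−8) = 9·10·4·3 = 1080 ≡ 1, so v_1 = 1^{−1} = 1 (mod 13).
  i = 2 (α = 2): (2−11)(2−1)(2−7)(2−8) = (−9)·1·(−5)·(−6) = −270 ≡ 3, so v_2 = 3^{−1} = 9 (mod 13).
  i = 3 (α = 1): (1−11)(1−2)(1−7)(1−8) = (−10)·(−1)·(−6)·(−7) = 420 ≡ 4, so v_3 = 4^{−1} = 10 (mod 13).
  i = 4 (α = 7): (7−11)(7−2)(7−1)(7−8) = (−4)·5·6·(−1) = 120 ≡ 3, so v_4 = 3^{−1} = 9 (mod 13).
  i = 5 (α = 8): (8−11)(8−2)(8−1)(8−7) = (−3)·6·7·1 = −126 ≡ 4, so v_5 = 4^{−1} = 10 (mod 13).
  v = [1, 9, 10, 9, 10].
Step 2: syndromes of r = [7, 7, 0, 12, 1] (all sums mod 13).
  S_0 = Σ v_i r_i = 1·7 + 9·7 + 10·0 + 9·12 + 10·1 = 188 ≡ 6.
  S_1 = Σ v_i α_i r_i = 1·11·7 + 9·2·7 + 10·1·0 + 9·7·12 + 10·8·1 = 1039 ≡ 12.
  α_i^2 mod 13 = [4, 4, 1, 10, 12].
  S_2 = Σ v_i α_i^2 r_i = 1·4·7 + 9·4·7 + 10·1·0 + 9·10·12 + 10·12·1 = 1480 ≡ 11.
  S = (6, 12, 11) ≠ 0, so r is not a codeword (an error is present).
Step 3: locate the error. For a single error e at position i, S_ℓ = v_i·e·α_i^ℓ, so α_err = S_1/S_0.
  S_0^{−1} = 6^{−1} = 11 (mod 13), so α_err = 12·11 = 132 ≡ 2 = α_2. Error position i = 2.
  Consistency check: S_2/S_1 = 11·12 = 132 ≡ 2 = α_err ✓ (single-error assumption holds).
Step 4: error magnitude e = S_0/v_2 = S_0·∏_{j≠2}(α_2 − α_j) = 6·3 = 18 ≡ 5 (mod 13).
Step 5: correct position 2: c_2 = r_2 − e = 7 − 5 ≡ 2 (mod 13). Hence c = [7, 2, 0, 12, 1].
  Check: interpolating c through the α_i gives m(x) = 11 + 2·x (degree < 2) with m(α_i) = c_i for every i, so c is indeed a codeword.


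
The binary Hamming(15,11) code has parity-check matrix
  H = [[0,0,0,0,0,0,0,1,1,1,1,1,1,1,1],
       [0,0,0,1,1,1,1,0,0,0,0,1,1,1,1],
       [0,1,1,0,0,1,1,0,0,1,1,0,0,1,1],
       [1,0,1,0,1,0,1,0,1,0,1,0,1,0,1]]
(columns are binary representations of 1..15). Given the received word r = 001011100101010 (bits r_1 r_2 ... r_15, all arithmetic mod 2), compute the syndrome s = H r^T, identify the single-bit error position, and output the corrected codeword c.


s = (1, 1, 1, 1)^T, error position = 15, corrected codeword c = 001011100101011

Compute s = H r^T mod 2 one row at a time:
  s_1 = 0 + 0 + 1 + 0 + 1 + 0 + 1 + 0 = 3 ≡ 1 (mod 2).
  s_2 = 0 + 1 + 1 + 1 + 1 + 0 + 1 + 0 = 5 ≡ 1 (mod 2).
  s_3 = 0 + 1 + 1 + 1 + 1 + 0 + 1 + 0 = 5 ≡ 1 (mod 2).
  s_4 = 0 + 1 + 1 + 1 + 0 + 0 + 0 + 0 = 3 ≡ 1 (mod 2).
s = (1, 1, 1, 1)^T — this equals column 15 of H (binary 1111), so error is at position 15.
Correct: flip bit 15 of r = 001011100101010 to get c = 001011100101011.


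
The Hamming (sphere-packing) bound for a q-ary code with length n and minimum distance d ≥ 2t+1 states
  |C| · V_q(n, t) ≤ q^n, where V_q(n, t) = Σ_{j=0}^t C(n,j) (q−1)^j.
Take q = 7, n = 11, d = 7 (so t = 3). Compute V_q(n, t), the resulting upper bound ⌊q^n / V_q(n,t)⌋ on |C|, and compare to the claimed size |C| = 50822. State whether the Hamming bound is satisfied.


V_q(n, t) = 37687, q^n = 1977326743, Hamming bound = 52467, |C| = 50822 ≤ bound (satisfied).

Step 1: Compute V_q(n, t) = Σ_{j=0}^3 C(n, j) (q−1)^j.
  j = 0: C(11,0)·(6)^0 = 1·1 = 1.
  j = 1: C(11,1)·(6)^1 = 11·6 = 66.
  j = 2: C(11,2)·(6)^2 = 55·36 = 1980.
  j = 3: C(11,3)·(6)^3 = 165·216 = 35640.
  V_q(n, t) = 1 + 66 + 1980 + 35640 = 37687.
Step 2: q^n = 7^11 = 1977326743.
Step 3: Hamming bound ⌊q^n / V_q(n,t)⌋ = ⌊1977326743/37687⌋ = 52467.
Step 4: Compare |C| = 50822 to 52467: satisfied.
The claimed |C| lies below the Hamming bound.


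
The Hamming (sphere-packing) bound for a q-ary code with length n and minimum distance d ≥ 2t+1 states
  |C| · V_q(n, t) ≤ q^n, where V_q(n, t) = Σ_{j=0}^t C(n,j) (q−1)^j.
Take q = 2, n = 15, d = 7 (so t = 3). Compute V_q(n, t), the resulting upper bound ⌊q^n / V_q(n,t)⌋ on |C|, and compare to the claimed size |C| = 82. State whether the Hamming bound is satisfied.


V_q(n, t) = 576, q^n = 32768, Hamming bound = 56, |C| = 82 > bound (violated).

Step 1: Compute V_q(n, t) = Σ_{j=0}^3 C(n, j) (q−1)^j.
  j = 0: C(15,0)·(1)^0 = 1·1 = 1.
  j = 1: C(15,1)·(1)^1 = 15·1 = 15.
  j = 2: C(15,2)·(1)^2 = 105·1 = 105.
  j = 3: C(15,3)·(1)^3 = 455·1 = 455.
  V_q(n, t) = 1 + 15 + 105 + 455 = 576.
Step 2: q^n = 2^15 = 32768.
Step 3: Hamming bound ⌊q^n / V_q(n,t)⌋ = ⌊32768/576⌋ = 56.
Step 4: Compare |C| = 82 to 56: violated.
The claimed |C| lies above the Hamming bound, so no 2-ary code of length 15 with d ≥ 7 can have 82 codewords.


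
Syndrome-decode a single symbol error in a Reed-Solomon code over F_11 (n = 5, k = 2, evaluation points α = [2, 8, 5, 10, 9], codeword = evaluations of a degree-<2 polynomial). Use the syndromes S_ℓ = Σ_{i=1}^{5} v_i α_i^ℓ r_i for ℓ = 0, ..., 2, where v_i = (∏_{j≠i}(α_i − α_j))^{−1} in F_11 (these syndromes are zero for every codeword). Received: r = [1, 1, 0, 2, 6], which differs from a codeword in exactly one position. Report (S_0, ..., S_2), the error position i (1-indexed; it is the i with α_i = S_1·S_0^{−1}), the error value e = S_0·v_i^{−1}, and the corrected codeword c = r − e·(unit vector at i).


S = (8, 9, 6), error at position 2, error magnitude e = 2, c = [1, 10, 0, 2, 6].

Step 1: column multipliers v_i = (∏_{j≠i}(α_i − α_j))^{−1} mod 11.
  i = 1 (α = 2): (2−8)(2−5)(2−10)(2−9) = (−6)·(−3)·(−8)·(−7) = 1008 ≡ 7, so v_1 = 7^{−1} = 8 (mod 11).
  i = 2 (α = 8): (8−2)(8−5)(8−10)(8−9) = 6·3·(−2)·(−1) = 36 ≡ 3, so v_2 = 3^{−1} = 4 (mod 11).
  i = 3 (α = 5): (5−2)(5−8)(5−10)(5−9) = 3·(−3)·(−5)·(−4) = −180 ≡ 7, so v_3 = 7^{−1} = 8 (mod 11).
  i = 4 (α = 10): (10−2)(10−8)(10−5)(10−9) = 8·2·5·1 = 80 ≡ 3, so v_4 = 3^{−1} = 4 (mod 11).
  i = 5 (α = 9): (9−2)(9−8)(9−5)(9−10) = 7·1·4·(−1) = −28 ≡ 5, so v_5 = 5^{−1} = 9 (mod 11).
  v = [8, 4, 8, 4, 9].
Step 2: syndromes of r = [1, 1, 0, 2, 6] (all sums mod 11).
  S_0 = Σ v_i r_i = 8·1 + 4·1 + 8·0 + 4·2 + 9·6 = 74 ≡ 8.
  S_1 = Σ v_i α_i r_i = 8·2·1 + 4·8·1 + 8·5·0 + 4·10·2 + 9·9·6 = 614 ≡ 9.
  α_i^2 mod 11 = [4, 9, 3, 1, 4].
  S_2 = Σ v_i α_i^2 r_i = 8·4·1 + 4·9·1 + 8·3·0 + 4·1·2 + 9·4·6 = 292 ≡ 6.
  S = (8, 9, 6) ≠ 0, so r is not a codeword (an error is present).
Step 3: locate the error. For a single error e at position i, S_ℓ = v_i·e·α_i^ℓ, so α_err = S_1/S_0.
  S_0^{−1} = 8^{−1} = 7 (mod 11), so α_err = 9·7 = 63 ≡ 8 = α_2. Error position i = 2.
  Consistency check: S_2/S_1 = 6·5 = 30 ≡ 8 = α_err ✓ (single-error assumption holds).
Step 4: error magnitude e = S_0/v_2 = S_0·∏_{j≠2}(α_2 − α_j) = 8·3 = 24 ≡ 2 (mod 11).
Step 5: correct position 2: c_2 = r_2 − e = 1 − 2 ≡ 10 (mod 11). Hence c = [1, 10, 0, 2, 6].
  Check: interpolating c through the α_i gives m(x) = 9 + 7·x (degree < 2) with m(α_i) = c_i for every i, so c is indeed a codeword.


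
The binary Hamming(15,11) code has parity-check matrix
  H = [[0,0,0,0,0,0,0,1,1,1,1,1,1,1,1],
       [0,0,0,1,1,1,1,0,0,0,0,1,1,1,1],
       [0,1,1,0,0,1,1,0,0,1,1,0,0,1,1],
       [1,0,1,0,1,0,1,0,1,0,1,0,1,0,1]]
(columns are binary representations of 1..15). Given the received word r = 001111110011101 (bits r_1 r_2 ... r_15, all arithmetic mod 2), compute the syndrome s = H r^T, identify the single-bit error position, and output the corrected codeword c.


s = (1, 1, 1, 0)^T, error position = 14, corrected codeword c = 001111110011111

Compute s = H r^T mod 2 one row at a time:
  s_1 = 1 + 0 + 0 + 1 + 1 + 1 + 0 + 1 = 5 ≡ 1 (mod 2).
  s_2 = 1 + 1 + 1 + 1 + 1 + 1 + 0 + 1 = 7 ≡ 1 (mod 2).
  s_3 = 0 + 1 + 1 + 1 + 0 + 1 + 0 + 1 = 5 ≡ 1 (mod 2).
  s_4 = 0 + 1 + 1 + 1 + 0 + 1 + 1 + 1 = 6 ≡ 0 (mod 2).
s = (1, 1, 1, 0)^T — this equals column 14 of H (binary 1110), so error is at position 14.
Correct: flip bit 14 of r = 001111110011101 to get c = 001111110011111.


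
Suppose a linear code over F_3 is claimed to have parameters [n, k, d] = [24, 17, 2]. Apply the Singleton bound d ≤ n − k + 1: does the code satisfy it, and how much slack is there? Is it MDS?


Singleton RHS = n − k + 1 = 8, slack = 6, bound satisfied, not MDS.

Singleton bound: d ≤ n − k + 1.
Here n = 24, k = 17, so n − k + 1 = 8.
Given d = 2, check d ≤ 8: YES.
Slack = (n − k + 1) − d = 6.
The code is NOT MDS (slack = 6 > 0).
Description: the claimed parameters are [24, 17, 2]_3; such a code would be non-MDS.


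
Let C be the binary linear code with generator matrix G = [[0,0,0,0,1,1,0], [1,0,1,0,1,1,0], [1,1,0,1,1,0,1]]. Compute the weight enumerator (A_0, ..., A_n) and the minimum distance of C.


Weight distribution: A_0 = 1, A_2 = 2, A_4 = 1, A_5 = 4. Minimum distance d = 2.

Enumerate all 2^3 = 8 messages m ∈ F_2^3.
For each, compute codeword c = mG in F_2^7, then tally its weight.
  m = 000 → c = 0000000, weight = 0.
  m = 100 → c = 0000110, weight = 2.
  m = 010 → c = 1010110, weight = 4.
  m = 110 → c = 1010000, weight = 2.
  m = 001 → c = 1101101, weight = 5.
  m = 101 → c = 1101011, weight = 5.
  m = 011 → c = 0111011, weight = 5.
  m = 111 → c = 0111101, weight = 5.
Tally weights:
  weight 0: 1 codewords.
  weight 2: 2 codewords.
  weight 4: 1 codewords.
  weight 5: 4 codewords.
Minimum distance d = smallest w > 0 with A_w > 0 = 2.
Sanity: Σ A_w = 8 = 2^3 = 8 ✓.


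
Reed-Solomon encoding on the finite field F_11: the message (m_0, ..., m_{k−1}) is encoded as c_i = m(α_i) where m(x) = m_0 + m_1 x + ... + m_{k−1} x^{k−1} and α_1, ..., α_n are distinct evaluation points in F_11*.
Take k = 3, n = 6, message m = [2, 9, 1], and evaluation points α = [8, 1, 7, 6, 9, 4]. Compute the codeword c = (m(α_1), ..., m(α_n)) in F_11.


c = [6, 1, 4, 4, 10, 10]

Message polynomial: m(x) = 2 + 9·x + 1·x^2 (mod 11).
For each evaluation point α_i, compute m(α_i) mod 11:
  α_1 = 8: Horner steps 1 → 6 → 6, so m(8) = 6.
  α_2 = 1: Horner steps 1 → 10 → 1, so m(1) = 1.
  α_3 = 7: Horner steps 1 → 5 → 4, so m(7) = 4.
  α_4 = 6: Horner steps 1 → 4 → 4, so m(6) = 4.
  α_5 = 9: Horner steps 1 → 7 → 10, so m(9) = 10.
  α_6 = 4: Horner steps 1 → 2 → 10, so m(4) = 10.
Codeword c = [6, 1, 4, 4, 10, 10] ∈ F_11^6.


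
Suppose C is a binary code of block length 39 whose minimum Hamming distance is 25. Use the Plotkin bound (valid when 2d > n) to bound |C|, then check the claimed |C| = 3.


Plotkin bound M ≤ 4; given |C| = 3 ≤ bound (satisfied).

Check applicability: 2d = 50, n = 39.
2d − n = 11 > 0, so Plotkin applies.
Compute d/(2d−n) = 25/11 ≈ 2.2727.
⌊d/(2d−n)⌋ = 2.
Plotkin bound: M ≤ 2·2 = 4.
Given |C| = 3, check: satisfied.
This |C| is below the Plotkin bound.


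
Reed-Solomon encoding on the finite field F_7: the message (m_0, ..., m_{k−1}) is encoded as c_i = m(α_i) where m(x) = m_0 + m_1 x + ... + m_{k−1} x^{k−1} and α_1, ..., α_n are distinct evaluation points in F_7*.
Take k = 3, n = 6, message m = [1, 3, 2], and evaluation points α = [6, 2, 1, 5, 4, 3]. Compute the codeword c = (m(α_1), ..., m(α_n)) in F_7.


c = [0, 1, 6, 3, 3, 0]

Message polynomial: m(x) = 1 + 3·x + 2·x^2 (mod 7).
For each evaluation point α_i, compute m(α_i) mod 7:
  α_1 = 6: Horner steps 2 → 1 → 0, so m(6) = 0.
  α_2 = 2: Horner steps 2 → 0 → 1, so m(2) = 1.
  α_3 = 1: Horner steps 2 → 5 → 6, so m(1) = 6.
  α_4 = 5: Horner steps 2 → 6 → 3, so m(5) = 3.
  α_5 = 4: Horner steps 2 → 4 → 3, so m(4) = 3.
  α_6 = 3: Horner steps 2 → 2 → 0, so m(3) = 0.
Codeword c = [0, 1, 6, 3, 3, 0] ∈ F_7^6.


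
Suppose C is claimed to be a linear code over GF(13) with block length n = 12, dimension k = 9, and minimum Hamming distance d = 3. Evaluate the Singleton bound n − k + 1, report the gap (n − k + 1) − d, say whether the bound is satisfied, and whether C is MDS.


Singleton RHS = n − k + 1 = 4, slack = 1, bound satisfied, not MDS.

Singleton bound: d ≤ n − k + 1.
Here n = 12, k = 9, so n − k + 1 = 4.
Given d = 3, check d ≤ 4: YES.
Slack = (n − k + 1) − d = 1.
The code is NOT MDS (slack = 1 > 0).
Description: the claimed parameters are [12, 9, 3]_13; such a code would be non-MDS.


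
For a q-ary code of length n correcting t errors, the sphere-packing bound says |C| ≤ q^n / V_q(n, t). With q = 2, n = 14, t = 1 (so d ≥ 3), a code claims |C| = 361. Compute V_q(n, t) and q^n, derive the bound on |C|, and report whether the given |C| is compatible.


V_q(n, t) = 15, q^n = 16384, Hamming bound = 1092, |C| = 361 ≤ bound (satisfied).

Step 1: Compute V_q(n, t) = Σ_{j=0}^1 C(n, j) (q−1)^j.
  j = 0: C(14,0)·(1)^0 = 1·1 = 1.
  j = 1: C(14,1)·(1)^1 = 14·1 = 14.
  V_q(n, t) = 1 + 14 = 15.
Step 2: q^n = 2^14 = 16384.
Step 3: Hamming bound ⌊q^n / V_q(n,t)⌋ = ⌊16384/15⌋ = 1092.
Step 4: Compare |C| = 361 to 1092: satisfied.
The claimed |C| lies below the Hamming bound.


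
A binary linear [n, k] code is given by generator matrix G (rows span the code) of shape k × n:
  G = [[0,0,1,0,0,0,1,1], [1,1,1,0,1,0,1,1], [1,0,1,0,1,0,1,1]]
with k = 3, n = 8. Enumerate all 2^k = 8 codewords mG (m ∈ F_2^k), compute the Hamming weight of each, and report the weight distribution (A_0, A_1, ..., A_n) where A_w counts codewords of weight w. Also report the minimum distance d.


Weight distribution: A_0 = 1, A_1 = 1, A_2 = 1, A_3 = 2, A_4 = 1, A_5 = 1, A_6 = 1. Minimum distance d = 1.

Enumerate all 2^3 = 8 messages m ∈ F_2^3.
For each, compute codeword c = mG in F_2^8, then tally its weight.
  m = 000 → c = 00000000, weight = 0.
  m = 100 → c = 00100011, weight = 3.
  m = 010 → c = 11101011, weight = 6.
  m = 110 → c = 11001000, weight = 3.
  m = 001 → c = 10101011, weight = 5.
  m = 101 → c = 10001000, weight = 2.
  m = 011 → c = 01000000, weight = 1.
  m = 111 → c = 01100011, weight = 4.
Tally weights:
  weight 0: 1 codewords.
  weight 1: 1 codewords.
  weight 2: 1 codewords.
  weight 3: 2 codewords.
  weight 4: 1 codewords.
  weight 5: 1 codewords.
  weight 6: 1 codewords.
Minimum distance d = smallest w > 0 with A_w > 0 = 1.
Sanity: Σ A_w = 8 = 2^3 = 8 ✓.


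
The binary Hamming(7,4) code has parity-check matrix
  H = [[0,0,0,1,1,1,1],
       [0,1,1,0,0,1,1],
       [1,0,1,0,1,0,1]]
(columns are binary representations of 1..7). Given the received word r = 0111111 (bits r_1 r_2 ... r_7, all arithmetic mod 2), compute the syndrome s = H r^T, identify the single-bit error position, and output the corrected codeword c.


s = (0, 0, 1)^T, error position = 1, corrected codeword c = 1111111

Compute s = H r^T mod 2 one row at a time:
  s_1 = 1 + 1 + 1 + 1 = 4 ≡ 0 (mod 2).
  s_2 = 1 + 1 + 1 + 1 = 4 ≡ 0 (mod 2).
  s_3 = 0 + 1 + 1 + 1 = 3 ≡ 1 (mod 2).
s = (0, 0, 1)^T — this equals column 1 of H (binary 001), so error is at position 1.
Correct: flip bit 1 of r = 0111111 to get c = 1111111.


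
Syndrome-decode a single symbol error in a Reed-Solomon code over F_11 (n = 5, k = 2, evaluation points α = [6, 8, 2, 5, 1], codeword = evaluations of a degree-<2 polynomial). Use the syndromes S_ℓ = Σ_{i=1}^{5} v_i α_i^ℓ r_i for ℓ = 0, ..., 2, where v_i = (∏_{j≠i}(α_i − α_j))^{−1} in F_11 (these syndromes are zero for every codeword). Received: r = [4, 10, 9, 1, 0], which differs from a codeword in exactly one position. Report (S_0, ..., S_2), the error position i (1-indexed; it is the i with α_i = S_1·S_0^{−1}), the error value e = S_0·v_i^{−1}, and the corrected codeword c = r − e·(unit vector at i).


S = (10, 9, 7), error at position 3, error magnitude e = 6, c = [4, 10, 3, 1, 0].

Step 1: column multipliers v_i = (∏_{j≠i}(α_i − α_j))^{−1} mod 11.
  i = 1 (α = 6): (6−8)(6−2)(6−5)(6−1) = (−2)·4·1·5 = −40 ≡ 4, so v_1 = 4^{−1} = 3 (mod 11).
  i = 2 (α = 8): (8−6)(8−2)(8−5)(8−1) = 2·6·3·7 = 252 ≡ 10, so v_2 = 10^{−1} = 10 (mod 11).
  i = 3 (α = 2): (2−6)(2−8)(2−5)(2−1) = (−4)·(−6)·(−3)·1 = −72 ≡ 5, so v_3 = 5^{−1} = 9 (mod 11).
  i = 4 (α = 5): (5−6)(5−8)(5−2)(5−1) = (−1)·(−3)·3·4 = 36 ≡ 3, so v_4 = 3^{−1} = 4 (mod 11).
  i = 5 (α = 1): (1−6)(1−8)(1−2)(1−5) = (−5)·(−7)·(−1)·(−4) = 140 ≡ 8, so v_5 = 8^{−1} = 7 (mod 11).
  v = [3, 10, 9, 4, 7].
Step 2: syndromes of r = [4, 10, 9, 1, 0] (all sums mod 11).
  S_0 = Σ v_i r_i = 3·4 + 10·10 + 9·9 + 4·1 + 7·0 = 197 ≡ 10.
  S_1 = Σ v_i α_i r_i = 3·6·4 + 10·8·10 + 9·2·9 + 4·5·1 + 7·1·0 = 1054 ≡ 9.
  α_i^2 mod 11 = [3, 9, 4, 3, 1].
  S_2 = Σ v_i α_i^2 r_i = 3·3·4 + 10·9·10 + 9·4·9 + 4·3·1 + 7·1·0 = 1272 ≡ 7.
  S = (10, 9, 7) ≠ 0, so r is not a codeword (an error is present).
Step 3: locate the error. For a single error e at position i, S_ℓ = v_i·e·α_i^ℓ, so α_err = S_1/S_0.
  S_0^{−1} = 10^{−1} = 10 (mod 11), so α_err = 9·10 = 90 ≡ 2 = α_3. Error position i = 3.
  Consistency check: S_2/S_1 = 7·5 = 35 ≡ 2 = α_err ✓ (single-error assumption holds).
Step 4: error magnitude e = S_0/v_3 = S_0·∏_{j≠3}(α_3 − α_j) = 10·5 = 50 ≡ 6 (mod 11).
Step 5: correct position 3: c_3 = r_3 − e = 9 − 6 ≡ 3 (mod 11). Hence c = [4, 10, 3, 1, 0].
  Check: interpolating c through the α_i gives m(x) = 8 + 3·x (degree < 2) with m(α_i) = c_i for every i, so c is indeed a codeword.


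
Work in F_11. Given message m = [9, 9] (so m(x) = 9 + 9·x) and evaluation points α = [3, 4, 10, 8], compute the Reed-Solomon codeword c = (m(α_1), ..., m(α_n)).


c = [3, 1, 0, 4]

Message polynomial: m(x) = 9 + 9·x (mod 11).
For each evaluation point α_i, compute m(α_i) mod 11:
  α_1 = 3: Horner steps 9 → 3, so m(3) = 3.
  α_2 = 4: Horner steps 9 → 1, so m(4) = 1.
  α_3 = 10: Horner steps 9 → 0, so m(10) = 0.
  α_4 = 8: Horner steps 9 → 4, so m(8) = 4.
Codeword c = [3, 1, 0, 4] ∈ F_11^4.


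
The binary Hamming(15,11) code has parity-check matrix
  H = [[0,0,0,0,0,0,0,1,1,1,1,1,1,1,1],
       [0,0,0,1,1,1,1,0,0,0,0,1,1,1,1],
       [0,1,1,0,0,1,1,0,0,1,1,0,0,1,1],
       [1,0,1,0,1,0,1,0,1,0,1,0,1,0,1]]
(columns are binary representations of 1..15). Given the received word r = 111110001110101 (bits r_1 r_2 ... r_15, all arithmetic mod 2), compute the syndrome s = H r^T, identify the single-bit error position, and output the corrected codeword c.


s = (1, 0, 1, 1)^T, error position = 11, corrected codeword c = 111110001100101

Compute s = H r^T mod 2 one row at a time:
  s_1 = 0 + 1 + 1 + 1 + 0 + 1 + 0 + 1 = 5 ≡ 1 (mod 2).
  s_2 = 1 + 1 + 0 + 0 + 0 + 1 + 0 + 1 = 4 ≡ 0 (mod 2).
  s_3 = 1 + 1 + 0 + 0 + 1 + 1 + 0 + 1 = 5 ≡ 1 (mod 2).
  s_4 = 1 + 1 + 1 + 0 + 1 + 1 + 1 + 1 = 7 ≡ 1 (mod 2).
s = (1, 0, 1, 1)^T — this equals column 11 of H (binary 1011), so error is at position 11.
Correct: flip bit 11 of r = 111110001110101 to get c = 111110001100101.


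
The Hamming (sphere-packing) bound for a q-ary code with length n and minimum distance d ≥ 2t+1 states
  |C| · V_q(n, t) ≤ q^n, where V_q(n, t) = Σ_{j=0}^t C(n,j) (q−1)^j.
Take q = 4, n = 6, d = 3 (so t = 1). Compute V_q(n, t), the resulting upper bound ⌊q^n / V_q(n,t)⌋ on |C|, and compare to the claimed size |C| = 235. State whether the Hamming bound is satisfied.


V_q(n, t) = 19, q^n = 4096, Hamming bound = 215, |C| = 235 > bound (violated).

Step 1: Compute V_q(n, t) = Σ_{j=0}^1 C(n, j) (q−1)^j.
  j = 0: C(6,0)·(3)^0 = 1·1 = 1.
  j = 1: C(6,1)·(3)^1 = 6·3 = 18.
  V_q(n, t) = 1 + 18 = 19.
Step 2: q^n = 4^6 = 4096.
Step 3: Hamming bound ⌊q^n / V_q(n,t)⌋ = ⌊4096/19⌋ = 215.
Step 4: Compare |C| = 235 to 215: violated.
The claimed |C| lies above the Hamming bound, so no 4-ary code of length 6 with d ≥ 3 can have 235 codewords.


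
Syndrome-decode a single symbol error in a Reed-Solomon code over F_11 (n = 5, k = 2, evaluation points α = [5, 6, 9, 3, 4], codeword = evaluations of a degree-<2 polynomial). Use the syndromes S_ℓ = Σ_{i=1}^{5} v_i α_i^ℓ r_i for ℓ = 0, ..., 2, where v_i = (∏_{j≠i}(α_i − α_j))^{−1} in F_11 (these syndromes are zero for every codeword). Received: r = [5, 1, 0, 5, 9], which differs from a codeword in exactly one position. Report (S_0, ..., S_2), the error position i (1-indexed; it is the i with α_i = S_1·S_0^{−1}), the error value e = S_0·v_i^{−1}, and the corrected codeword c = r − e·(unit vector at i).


S = (1, 3, 9), error at position 4, error magnitude e = 3, c = [5, 1, 0, 2, 9].

Step 1: column multipliers v_i = (∏_{j≠i}(α_i − α_j))^{−1} mod 11.
  i = 1 (α = 5): (5−6)(5−9)(5−3)(5−4) = (−1)·(−4)·2·1 = 8 ≡ 8, so v_1 = 8^{−1} = 7 (mod 11).
  i = 2 (α = 6): (6−5)(6−9)(6−3)(6−4) = 1·(−3)·3·2 = −18 ≡ 4, so v_2 = 4^{−1} = 3 (mod 11).
  i = 3 (α = 9): (9−5)(9−6)(9−3)(9−4) = 4·3·6·5 = 360 ≡ 8, so v_3 = 8^{−1} = 7 (mod 11).
  i = 4 (α = 3): (3−5)(3−6)(3−9)(3−4) = (−2)·(−3)·(−6)·(−1) = 36 ≡ 3, so v_4 = 3^{−1} = 4 (mod 11).
  i = 5 (α = 4): (4−5)(4−6)(4−9)(4−3) = (−1)·(−2)·(−5)·1 = −10 ≡ 1, so v_5 = 1^{−1} = 1 (mod 11).
  v = [7, 3, 7, 4, 1].
Step 2: syndromes of r = [5, 1, 0, 5, 9] (all sums mod 11).
  S_0 = Σ v_i r_i = 7·5 + 3·1 + 7·0 + 4·5 + 1·9 = 67 ≡ 1.
  S_1 = Σ v_i α_i r_i = 7·5·5 + 3·6·1 + 7·9·0 + 4·3·5 + 1·4·9 = 289 ≡ 3.
  α_i^2 mod 11 = [3, 3, 4, 9, 5].
  S_2 = Σ v_i α_i^2 r_i = 7·3·5 + 3·3·1 + 7·4·0 + 4·9·5 + 1·5·9 = 339 ≡ 9.
  S = (1, 3, 9) ≠ 0, so r is not a codeword (an error is present).
Step 3: locate the error. For a single error e at position i, S_ℓ = v_i·e·α_i^ℓ, so α_err = S_1/S_0.
  S_0^{−1} = 1^{−1} = 1 (mod 11), so α_err = 3·1 = 3 ≡ 3 = α_4. Error position i = 4.
  Consistency check: S_2/S_1 = 9·4 = 36 ≡ 3 = α_err ✓ (single-error assumption holds).
Step 4: error magnitude e = S_0/v_4 = S_0·∏_{j≠4}(α_4 − α_j) = 1·3 = 3 ≡ 3 (mod 11).
Step 5: correct position 4: c_4 = r_4 − e = 5 − 3 ≡ 2 (mod 11). Hence c = [5, 1, 0, 2, 9].
  Check: interpolating c through the α_i gives m(x) = 3 + 7·x (degree < 2) with m(α_i) = c_i for every i, so c is indeed a codeword.


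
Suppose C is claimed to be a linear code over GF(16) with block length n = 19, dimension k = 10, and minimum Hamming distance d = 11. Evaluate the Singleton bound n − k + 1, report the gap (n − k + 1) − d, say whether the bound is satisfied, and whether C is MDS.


Singleton RHS = n − k + 1 = 10, slack = -1, bound violated (no such code; not MDS).

Singleton bound: d ≤ n − k + 1.
Here n = 19, k = 10, so n − k + 1 = 10.
Given d = 11, check d ≤ 10: NO.
Slack = (n − k + 1) − d = -1.
The slack is negative: d = 11 exceeds n − k + 1 = 10 by 1, so the Singleton bound is violated and no linear [19, 10, 11]_16 code can exist. In particular it is not MDS (MDS requires d = n − k + 1 exactly).
Description: the claimed parameters are [19, 10, 11]_16; such a code would be impossible (violates the Singleton bound).


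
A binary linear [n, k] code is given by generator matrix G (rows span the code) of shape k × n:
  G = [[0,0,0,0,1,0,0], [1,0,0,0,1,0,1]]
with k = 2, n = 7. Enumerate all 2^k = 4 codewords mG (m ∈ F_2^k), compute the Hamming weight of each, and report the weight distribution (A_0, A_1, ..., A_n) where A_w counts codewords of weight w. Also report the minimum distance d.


Weight distribution: A_0 = 1, A_1 = 1, A_2 = 1, A_3 = 1. Minimum distance d = 1.

Enumerate all 2^2 = 4 messages m ∈ F_2^2.
For each, compute codeword c = mG in F_2^7, then tally its weight.
  m = 00 → c = 0000000, weight = 0.
  m = 10 → c = 0000100, weight = 1.
  m = 01 → c = 1000101, weight = 3.
  m = 11 → c = 1000001, weight = 2.
Tally weights:
  weight 0: 1 codewords.
  weight 1: 1 codewords.
  weight 2: 1 codewords.
  weight 3: 1 codewords.
Minimum distance d = smallest w > 0 with A_w > 0 = 1.
Sanity: Σ A_w = 4 = 2^2 = 4 ✓.


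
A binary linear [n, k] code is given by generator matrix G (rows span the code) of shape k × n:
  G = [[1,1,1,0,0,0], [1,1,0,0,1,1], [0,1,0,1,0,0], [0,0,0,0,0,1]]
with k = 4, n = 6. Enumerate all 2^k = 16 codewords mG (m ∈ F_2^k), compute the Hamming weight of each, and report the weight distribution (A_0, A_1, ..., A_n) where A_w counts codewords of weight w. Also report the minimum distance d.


Weight distribution: A_0 = 1, A_1 = 1, A_2 = 2, A_3 = 6, A_4 = 5, A_5 = 1. Minimum distance d = 1.

Enumerate all 2^4 = 16 messages m ∈ F_2^4.
For each, compute codeword c = mG in F_2^6, then tally its weight.
  m = 0000 → c = 000000, weight = 0.
  m = 1000 → c = 111000, weight = 3.
  m = 0100 → c = 110011, weight = 4.
  m = 1100 → c = 001011, weight = 3.
  m = 0010 → c = 010100, weight = 2.
  m = 1010 → c = 101100, weight = 3.
  m = 0110 → c = 100111, weight = 4.
  m = 1110 → c = 011111, weight = 5.
  m = 0001 → c = 000001, weight = 1.
  m = 1001 → c = 111001, weight = 4.
  m = 0101 → c = 110010, weight = 3.
  m = 1101 → c = 001010, weight = 2.
  m = 0011 → c = 010101, weight = 3.
  m = 1011 → c = 101101, weight = 4.
  m = 0111 → c = 100110, weight = 3.
  m = 1111 → c = 011110, weight = 4.
Tally weights:
  weight 0: 1 codewords.
  weight 1: 1 codewords.
  weight 2: 2 codewords.
  weight 3: 6 codewords.
  weight 4: 5 codewords.
  weight 5: 1 codewords.
Minimum distance d = smallest w > 0 with A_w > 0 = 1.
Sanity: Σ A_w = 16 = 2^4 = 16 ✓.


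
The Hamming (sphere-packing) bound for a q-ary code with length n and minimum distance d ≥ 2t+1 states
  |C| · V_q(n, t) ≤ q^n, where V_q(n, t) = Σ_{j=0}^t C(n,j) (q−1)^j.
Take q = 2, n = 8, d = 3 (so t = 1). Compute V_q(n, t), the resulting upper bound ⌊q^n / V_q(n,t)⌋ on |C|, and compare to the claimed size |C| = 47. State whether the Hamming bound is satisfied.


V_q(n, t) = 9, q^n = 256, Hamming bound = 28, |C| = 47 > bound (violated).

Step 1: Compute V_q(n, t) = Σ_{j=0}^1 C(n, j) (q−1)^j.
  j = 0: C(8,0)·(1)^0 = 1·1 = 1.
  j = 1: C(8,1)·(1)^1 = 8·1 = 8.
  V_q(n, t) = 1 + 8 = 9.
Step 2: q^n = 2^8 = 256.
Step 3: Hamming bound ⌊q^n / V_q(n,t)⌋ = ⌊256/9⌋ = 28.
Step 4: Compare |C| = 47 to 28: violated.
The claimed |C| lies above the Hamming bound, so no 2-ary code of length 8 with d ≥ 3 can have 47 codewords.


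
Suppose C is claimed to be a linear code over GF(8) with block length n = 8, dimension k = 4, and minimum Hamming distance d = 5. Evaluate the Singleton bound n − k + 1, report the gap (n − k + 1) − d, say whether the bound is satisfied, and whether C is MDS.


Singleton RHS = n − k + 1 = 5, slack = 0, bound satisfied, MDS.

Singleton bound: d ≤ n − k + 1.
Here n = 8, k = 4, so n − k + 1 = 5.
Given d = 5, check d ≤ 5: YES.
Slack = (n − k + 1) − d = 0.
The code is MDS (slack = 0).
Description: the claimed parameters are [8, 4, 5]_8; such a code would be MDS (meets Singleton bound).


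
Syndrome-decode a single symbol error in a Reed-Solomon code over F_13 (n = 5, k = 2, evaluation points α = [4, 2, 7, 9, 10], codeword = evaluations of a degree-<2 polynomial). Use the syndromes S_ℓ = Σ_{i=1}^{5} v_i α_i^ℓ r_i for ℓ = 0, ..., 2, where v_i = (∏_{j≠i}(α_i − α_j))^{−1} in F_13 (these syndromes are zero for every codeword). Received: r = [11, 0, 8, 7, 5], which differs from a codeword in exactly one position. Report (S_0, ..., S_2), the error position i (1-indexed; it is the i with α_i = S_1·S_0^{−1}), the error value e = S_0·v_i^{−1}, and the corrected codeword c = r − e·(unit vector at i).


S = (5, 6, 2), error at position 4, error magnitude e = 1, c = [11, 0, 8, 6, 5].

Step 1: column multipliers v_i = (∏_{j≠i}(α_i − α_j))^{−1} mod 13.
  i = 1 (α = 4): (4−2)(4−7)(4−9)(4−10) = 2·(−3)·(−5)·(−6) = −180 ≡ 2, so v_1 = 2^{−1} = 7 (mod 13).
  i = 2 (α = 2): (2−4)(2−7)(2−9)(2−10) = (−2)·(−5)·(−7)·(−8) = 560 ≡ 1, so v_2 = 1^{−1} = 1 (mod 13).
  i = 3 (α = 7): (7−4)(7−2)(7−9)(7−10) = 3·5·(−2)·(−3) = 90 ≡ 12, so v_3 = 12^{−1} = 12 (mod 13).
  i = 4 (α = 9): (9−4)(9−2)(9−7)(9−10) = 5·7·2·(−1) = −70 ≡ 8, so v_4 = 8^{−1} = 5 (mod 13).
  i = 5 (α = 10): (10−4)(10−2)(10−7)(10−9) = 6·8·3·1 = 144 ≡ 1, so v_5 = 1^{−1} = 1 (mod 13).
  v = [7, 1, 12, 5, 1].
Step 2: syndromes of r = [11, 0, 8, 7, 5] (all sums mod 13).
  S_0 = Σ v_i r_i = 7·11 + 1·0 + 12·8 + 5·7 + 1·5 = 213 ≡ 5.
  S_1 = Σ v_i α_i r_i = 7·4·11 + 1·2·0 + 12·7·8 + 5·9·7 + 1·10·5 = 1345 ≡ 6.
  α_i^2 mod 13 = [3, 4, 10, 3, 9].
  S_2 = Σ v_i α_i^2 r_i = 7·3·11 + 1·4·0 + 12·10·8 + 5·3·7 + 1·9·5 = 1341 ≡ 2.
  S = (5, 6, 2) ≠ 0, so r is not a codeword (an error is present).
Step 3: locate the error. For a single error e at position i, S_ℓ = v_i·e·α_i^ℓ, so α_err = S_1/S_0.
  S_0^{−1} = 5^{−1} = 8 (mod 13), so α_err = 6·8 = 48 ≡ 9 = α_4. Error position i = 4.
  Consistency check: S_2/S_1 = 2·11 = 22 ≡ 9 = α_err ✓ (single-error assumption holds).
Step 4: error magnitude e = S_0/v_4 = S_0·∏_{j≠4}(α_4 − α_j) = 5·8 = 40 ≡ 1 (mod 13).
Step 5: correct position 4: c_4 = r_4 − e = 7 − 1 ≡ 6 (mod 13). Hence c = [11, 0, 8, 6, 5].
  Check: interpolating c through the α_i gives m(x) = 2 + 12·x (degree < 2) with m(α_i) = c_i for every i, so c is indeed a codeword.


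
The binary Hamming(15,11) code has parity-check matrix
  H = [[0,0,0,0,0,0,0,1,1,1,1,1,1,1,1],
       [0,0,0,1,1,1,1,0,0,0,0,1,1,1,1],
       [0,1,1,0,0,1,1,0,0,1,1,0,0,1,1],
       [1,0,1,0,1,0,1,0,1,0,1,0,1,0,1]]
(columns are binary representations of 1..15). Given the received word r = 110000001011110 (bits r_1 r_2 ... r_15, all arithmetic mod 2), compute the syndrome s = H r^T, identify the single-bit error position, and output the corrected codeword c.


s = (1, 1, 1, 0)^T, error position = 14, corrected codeword c = 110000001011100

Compute s = H r^T mod 2 one row at a time:
  s_1 = 0 + 1 + 0 + 1 + 1 + 1 + 1 + 0 = 5 ≡ 1 (mod 2).
  s_2 = 0 + 0 + 0 + 0 + 1 + 1 + 1 + 0 = 3 ≡ 1 (mod 2).
  s_3 = 1 + 0 + 0 + 0 + 0 + 1 + 1 + 0 = 3 ≡ 1 (mod 2).
  s_4 = 1 + 0 + 0 + 0 + 1 + 1 + 1 + 0 = 4 ≡ 0 (mod 2).
s = (1, 1, 1, 0)^T — this equals column 14 of H (binary 1110), so error is at position 14.
Correct: flip bit 14 of r = 110000001011110 to get c = 110000001011100.
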